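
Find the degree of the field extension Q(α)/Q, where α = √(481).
[Q(α):Q] = 2

[Q(α):Q] equals the degree of the minimal polynomial of α. Here α^2 = 481 and x^2 - 481 is irreducible (d = 481 is squarefree, ≠ 1, hence not a square), so deg(m_α) = 2. Thus [Q(α):Q] = 2.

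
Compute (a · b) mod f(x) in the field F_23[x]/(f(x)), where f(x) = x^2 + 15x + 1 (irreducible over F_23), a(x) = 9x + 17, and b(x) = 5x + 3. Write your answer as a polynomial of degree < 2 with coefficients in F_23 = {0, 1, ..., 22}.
a · b ≡ 12x + 6 (mod f(x))

Multiply in F_23[x]: a(x)·b(x) = (9x + 17)·(5x + 3) = 22x^2 + 20x + 5. This has degree ≥ 2, so divide by f(x) over F_23: 22x^2 + 20x + 5 = (22)·(x^2 + 15x + 1) + (12x + 6). Hence a·b ≡ 12x + 6 (mod f). (F_23[x]/(f) is a field with 23^2 = 529 elements since f is irreducible of degree 2.)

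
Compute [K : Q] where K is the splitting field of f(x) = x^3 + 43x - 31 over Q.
[K : Q] = 6

By the rational root test, any rational root of the monic integer polynomial f(x) = x^3 + 43x - 31 must be an integer dividing the constant term -31, i.e. one of ±{1, 31}. Evaluating: f(1) = 13, f(-1) = -75, f(31) = 31093, f(-31) = -31155; none is 0, so f has no rational root and is therefore irreducible over Q (a cubic with no linear factor over a field is irreducible). For an irreducible cubic, the Galois group is A_3 or S_3 according as the discriminant disc(f) = -4a^3 - 27b^2 = -4·(43)^3 - 27·(-31)^2 = -343975 is or is not a square in Q. Here disc(f) = -343975 is not a perfect square in Q, so the Galois group of f over Q is not contained in A_3 and must be all of S_3. The splitting field has degree |S_3| = 6 over Q, so [K : Q] = 6.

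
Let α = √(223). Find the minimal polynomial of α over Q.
m_α(x) = x^2 - 223

α satisfies α^2 - 223 = 0, so x^2 - 223 annihilates α. Since d = 223 is squarefree and ≠ 1, it is not a perfect square in Q, so x^2 - 223 has no rational root and is therefore irreducible over Q (a degree-2 polynomial over a field is irreducible iff it has no root). Hence m_α(x) = x^2 - 223.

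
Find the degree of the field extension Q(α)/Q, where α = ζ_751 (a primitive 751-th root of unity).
[Q(α):Q] = 750

The minimal polynomial of ζ_751 over Q is the 751-th cyclotomic polynomial Φ_751(x), which is irreducible over Q and has degree φ(751) = 750. Hence [Q(α):Q] = φ(751) = 750.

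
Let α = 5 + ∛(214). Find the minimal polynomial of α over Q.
m_α(x) = x^3 - 15x^2 + 75x - 339

Set β = α - 5 = ∛(214), so β^3 = 214. Then (α - 5)^3 - 214 = 0, i.e. α is a root of g(x) = (x - 5)^3 - 214 = x^3 - 15x^2 + 75x - 339. Since g(x) = h(x - 5) where h(x) = x^3 - 214, and h is irreducible over Q (because 214 is not a perfect cube, so h has no rational root, and a monic cubic with no rational root is irreducible), g is also irreducible (irreducibility is preserved under the substitution x → x - 5). Hence m_α(x) = x^3 - 15x^2 + 75x - 339.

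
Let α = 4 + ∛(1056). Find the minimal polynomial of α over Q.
m_α(x) = x^3 - 12x^2 + 48x - 1120

Set β = α - 4 = ∛(1056), so β^3 = 1056. Then (α - 4)^3 - 1056 = 0, i.e. α is a root of g(x) = (x - 4)^3 - 1056 = x^3 - 12x^2 + 48x - 1120. Since g(x) = h(x - 4) where h(x) = x^3 - 1056, and h is irreducible over Q (because 1056 is not a perfect cube, so h has no rational root, and a monic cubic with no rational root is irreducible), g is also irreducible (irreducibility is preserved under the substitution x → x - 4). Hence m_α(x) = x^3 - 12x^2 + 48x - 1120.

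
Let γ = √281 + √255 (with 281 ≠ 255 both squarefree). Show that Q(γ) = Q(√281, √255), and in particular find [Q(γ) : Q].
[Q(γ) : Q] = 4 (equivalently, Q(γ) = Q(√281, √255))

Obviously Q(γ) ⊆ Q(√281, √255), and [Q(√281, √255):Q] = 4 (since 281, 255 are distinct squarefree integers > 1 with 71655 not a perfect square). To show equality we compute the minimal polynomial of γ. From γ = √281 + √255: γ^2 = 281 + 2√(71655) + 255 = 536 + 2√(71655), so γ^2 - 536 = 2√(71655); squaring, (γ^2 - 536)^2 = 4·71655, i.e. γ^4 - 1072γ^2 + 287296 - 286620 = 0, i.e. γ^4 - 1072γ^2 + 676 = 0. So γ is a root of x^4 - 1072x^2 + 676. This polynomial is irreducible over Q: it has no rational root (each ±√281 ± √255 is irrational), and any factorization into two quadratics over Q would force √(71655) ∈ Q (pairing opposite roots) or √281, √255 ∈ Q (other pairings), all impossible. Hence [Q(γ):Q] = 4 = [Q(√281, √255):Q], so Q(γ) = Q(√281, √255).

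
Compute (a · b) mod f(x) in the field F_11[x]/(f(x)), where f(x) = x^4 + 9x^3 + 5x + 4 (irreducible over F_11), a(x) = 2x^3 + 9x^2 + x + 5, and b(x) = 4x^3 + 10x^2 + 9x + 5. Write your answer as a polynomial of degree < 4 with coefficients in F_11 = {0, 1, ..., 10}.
a · b ≡ 10x^3 + 9x^2 + 2 (mod f(x))

Multiply in F_11[x]: a(x)·b(x) = (2x^3 + 9x^2 + x + 5)·(4x^3 + 10x^2 + 9x + 5) = 8x^6 + x^5 + 2x^4 + 5x^2 + 6x + 3. This has degree ≥ 4, so divide by f(x) over F_11: 8x^6 + x^5 + 2x^4 + 5x^2 + 6x + 3 = (8x^2 + 6x + 3)·(x^4 + 9x^3 + 5x + 4) + (10x^3 + 9x^2 + 2). Hence a·b ≡ 10x^3 + 9x^2 + 2 (mod f). (F_11[x]/(f) is a field with 11^4 = 14641 elements since f is irreducible of degree 4.)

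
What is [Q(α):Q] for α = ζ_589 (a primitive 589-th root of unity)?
[Q(α):Q] = 540

The minimal polynomial of ζ_589 over Q is the 589-th cyclotomic polynomial Φ_589(x), which is irreducible over Q and has degree φ(589) = 540. Hence [Q(α):Q] = φ(589) = 540.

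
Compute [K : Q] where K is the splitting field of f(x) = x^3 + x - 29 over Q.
[K : Q] = 6

By the rational root test, any rational root of the monic integer polynomial f(x) = x^3 + x - 29 must be an integer dividing the constant term -29, i.e. one of ±{1, 29}. Evaluating: f(1) = -27, f(-1) = -31, f(29) = 24389, f(-29) = -24447; none is 0, so f has no rational root and is therefore irreducible over Q (a cubic with no linear factor over a field is irreducible). For an irreducible cubic, the Galois group is A_3 or S_3 according as the discriminant disc(f) = -4a^3 - 27b^2 = -4·(1)^3 - 27·(-29)^2 = -22711 is or is not a square in Q. Here disc(f) = -22711 is not a perfect square in Q, so the Galois group of f over Q is not contained in A_3 and must be all of S_3. The splitting field has degree |S_3| = 6 over Q, so [K : Q] = 6.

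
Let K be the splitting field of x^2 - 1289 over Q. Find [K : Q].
[K : Q] = 2

f(x) = x^2 - 1289 factors as (x - √1289)(x + √1289). The splitting field is K = Q(√1289). Since 1289 is squarefree and > 1, it is not a perfect square, so x^2 - 1289 is irreducible over Q and [Q(√1289) : Q] = 2. Hence [K : Q] = 2.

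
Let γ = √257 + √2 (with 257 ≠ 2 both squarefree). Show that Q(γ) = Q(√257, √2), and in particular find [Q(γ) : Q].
[Q(γ) : Q] = 4 (equivalently, Q(γ) = Q(√257, √2))

Obviously Q(γ) ⊆ Q(√257, √2), and [Q(√257, √2):Q] = 4 (since 257, 2 are distinct squarefree integers > 1 with 514 not a perfect square). To show equality we compute the minimal polynomial of γ. From γ = √257 + √2: γ^2 = 257 + 2√(514) + 2 = 259 + 2√(514), so γ^2 - 259 = 2√(514); squaring, (γ^2 - 259)^2 = 4·514, i.e. γ^4 - 518γ^2 + 67081 - 2056 = 0, i.e. γ^4 - 518γ^2 + 65025 = 0. So γ is a root of x^4 - 518x^2 + 65025. This polynomial is irreducible over Q: it has no rational root (each ±√257 ± √2 is irrational), and any factorization into two quadratics over Q would force √(514) ∈ Q (pairing opposite roots) or √257, √2 ∈ Q (other pairings), all impossible. Hence [Q(γ):Q] = 4 = [Q(√257, √2):Q], so Q(γ) = Q(√257, √2).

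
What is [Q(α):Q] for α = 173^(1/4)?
[Q(α):Q] = 4

α is a root of x^4 - 173. By Eisenstein's criterion at the prime p = 173 (which divides the constant term 173 but p^2 = 29929 does not, since 173 is squarefree), x^4 - 173 is irreducible over Q. Hence [Q(α):Q] = 4.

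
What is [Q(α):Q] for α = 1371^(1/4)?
[Q(α):Q] = 4

α is a root of x^4 - 1371. By Eisenstein's criterion at the prime p = 3 (which divides the constant term 1371 but p^2 = 9 does not, since 1371 is squarefree), x^4 - 1371 is irreducible over Q. Hence [Q(α):Q] = 4.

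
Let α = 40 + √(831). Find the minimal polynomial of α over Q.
m_α(x) = x^2 - 80x + 769

From α - 40 = √(831), squaring gives (α - 40)^2 = 831, i.e. α^2 - 80α + 1600 = 831, so α^2 - 80α + 769 = 0. The discriminant of x^2 - 80x + 769 is (-80)^2 - 4·(769) = 6400 - 3076 = 3324, and 4·(831) is not a perfect square in Q since 831 is squarefree and ≠ 1. Hence x^2 - 80x + 769 is irreducible over Q and is the minimal polynomial of α.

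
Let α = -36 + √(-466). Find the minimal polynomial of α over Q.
m_α(x) = x^2 + 72x + 1762

From α + 36 = √(-466), squaring gives (α + 36)^2 = -466, i.e. α^2 + 72α + 1296 = -466, so α^2 + 72α + 1762 = 0. The discriminant of x^2 + 72x + 1762 is (72)^2 - 4·(1762) = 5184 - 7048 = -1864, and 4·(-466) is not a perfect square in Q since -466 is squarefree and ≠ 1. Hence x^2 + 72x + 1762 is irreducible over Q and is the minimal polynomial of α.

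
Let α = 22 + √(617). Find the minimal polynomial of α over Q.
m_α(x) = x^2 - 44x - 133

From α - 22 = √(617), squaring gives (α - 22)^2 = 617, i.e. α^2 - 44α + 484 = 617, so α^2 - 44α - 133 = 0. The discriminant of x^2 - 44x - 133 is (-44)^2 - 4·(-133) = 1936 + 532 = 2468, and 4·(617) is not a perfect square in Q since 617 is squarefree and ≠ 1. Hence x^2 - 44x - 133 is irreducible over Q and is the minimal polynomial of α.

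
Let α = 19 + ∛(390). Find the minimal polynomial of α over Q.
m_α(x) = x^3 - 57x^2 + 1083x - 7249

Set β = α - 19 = ∛(390), so β^3 = 390. Then (α - 19)^3 - 390 = 0, i.e. α is a root of g(x) = (x - 19)^3 - 390 = x^3 - 57x^2 + 1083x - 7249. Since g(x) = h(x - 19) where h(x) = x^3 - 390, and h is irreducible over Q (because 390 is not a perfect cube, so h has no rational root, and a monic cubic with no rational root is irreducible), g is also irreducible (irreducibility is preserved under the substitution x → x - 19). Hence m_α(x) = x^3 - 57x^2 + 1083x - 7249.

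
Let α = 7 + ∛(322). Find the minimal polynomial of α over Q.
m_α(x) = x^3 - 21x^2 + 147x - 665

Set β = α - 7 = ∛(322), so β^3 = 322. Then (α - 7)^3 - 322 = 0, i.e. α is a root of g(x) = (x - 7)^3 - 322 = x^3 - 21x^2 + 147x - 665. Since g(x) = h(x - 7) where h(x) = x^3 - 322, and h is irreducible over Q (because 322 is not a perfect cube, so h has no rational root, and a monic cubic with no rational root is irreducible), g is also irreducible (irreducibility is preserved under the substitution x → x - 7). Hence m_α(x) = x^3 - 21x^2 + 147x - 665.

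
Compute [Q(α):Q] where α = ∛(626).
[Q(α):Q] = 3

The minimal polynomial of α is x^3 - 626, irreducible over Q since 626 is not a perfect cube (so x^3 - 626 has no rational root). Hence [Q(α):Q] = deg(m_α) = 3.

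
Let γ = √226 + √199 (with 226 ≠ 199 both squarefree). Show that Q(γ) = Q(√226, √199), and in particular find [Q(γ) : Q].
[Q(γ) : Q] = 4 (equivalently, Q(γ) = Q(√226, √199))

Obviously Q(γ) ⊆ Q(√226, √199), and [Q(√226, √199):Q] = 4 (since 226, 199 are distinct squarefree integers > 1 with 44974 not a perfect square). To show equality we compute the minimal polynomial of γ. From γ = √226 + √199: γ^2 = 226 + 2√(44974) + 199 = 425 + 2√(44974), so γ^2 - 425 = 2√(44974); squaring, (γ^2 - 425)^2 = 4·44974, i.e. γ^4 - 850γ^2 + 180625 - 179896 = 0, i.e. γ^4 - 850γ^2 + 729 = 0. So γ is a root of x^4 - 850x^2 + 729. This polynomial is irreducible over Q: it has no rational root (each ±√226 ± √199 is irrational), and any factorization into two quadratics over Q would force √(44974) ∈ Q (pairing opposite roots) or √226, √199 ∈ Q (other pairings), all impossible. Hence [Q(γ):Q] = 4 = [Q(√226, √199):Q], so Q(γ) = Q(√226, √199).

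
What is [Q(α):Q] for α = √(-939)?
[Q(α):Q] = 2

[Q(α):Q] equals the degree of the minimal polynomial of α. Here α^2 = -939 and x^2 + 939 is irreducible (d = -939 is squarefree, ≠ 1, hence not a square), so deg(m_α) = 2. Thus [Q(α):Q] = 2.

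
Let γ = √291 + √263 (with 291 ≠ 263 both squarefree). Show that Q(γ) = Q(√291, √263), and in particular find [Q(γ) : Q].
[Q(γ) : Q] = 4 (equivalently, Q(γ) = Q(√291, √263))

Obviously Q(γ) ⊆ Q(√291, √263), and [Q(√291, √263):Q] = 4 (since 291, 263 are distinct squarefree integers > 1 with 76533 not a perfect square). To show equality we compute the minimal polynomial of γ. From γ = √291 + √263: γ^2 = 291 + 2√(76533) + 263 = 554 + 2√(76533), so γ^2 - 554 = 2√(76533); squaring, (γ^2 - 554)^2 = 4·76533, i.e. γ^4 - 1108γ^2 + 306916 - 306132 = 0, i.e. γ^4 - 1108γ^2 + 784 = 0. So γ is a root of x^4 - 1108x^2 + 784. This polynomial is irreducible over Q: it has no rational root (each ±√291 ± √263 is irrational), and any factorization into two quadratics over Q would force √(76533) ∈ Q (pairing opposite roots) or √291, √263 ∈ Q (other pairings), all impossible. Hence [Q(γ):Q] = 4 = [Q(√291, √263):Q], so Q(γ) = Q(√291, √263).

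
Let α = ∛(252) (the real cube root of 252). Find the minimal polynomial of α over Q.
m_α(x) = x^3 - 252

α satisfies α^3 = 252, so x^3 - 252 annihilates α. By the rational root test, a rational root p/q (in lowest terms) of x^3 - 252 would satisfy p^3 = 252 q^3, forcing q = 1 and p^3 = 252; but 252 is not a perfect cube, contradiction. A monic cubic over Q with no rational root is irreducible (any nontrivial factorization would include a linear factor). Hence x^3 - 252 is the minimal polynomial of α, and in particular [Q(α):Q] = 3.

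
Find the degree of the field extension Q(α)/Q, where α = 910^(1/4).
[Q(α):Q] = 4

α is a root of x^4 - 910. By Eisenstein's criterion at the prime p = 2 (which divides the constant term 910 but p^2 = 4 does not, since 910 is squarefree), x^4 - 910 is irreducible over Q. Hence [Q(α):Q] = 4.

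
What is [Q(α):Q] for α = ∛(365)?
[Q(α):Q] = 3

The minimal polynomial of α is x^3 - 365, irreducible over Q since 365 is not a perfect cube (so x^3 - 365 has no rational root). Hence [Q(α):Q] = deg(m_α) = 3.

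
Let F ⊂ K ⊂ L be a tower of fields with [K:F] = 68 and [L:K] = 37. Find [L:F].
[L:F] = 2516

The tower law says that for any tower of field extensions F ⊂ K ⊂ L with finite degrees, [L:F] = [L:K] · [K:F]. Here this gives [L:F] = 37 · 68 = 2516.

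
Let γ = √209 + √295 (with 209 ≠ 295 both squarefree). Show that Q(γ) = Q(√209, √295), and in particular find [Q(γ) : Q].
[Q(γ) : Q] = 4 (equivalently, Q(γ) = Q(√209, √295))

Obviously Q(γ) ⊆ Q(√209, √295), and [Q(√209, √295):Q] = 4 (since 209, 295 are distinct squarefree integers > 1 with 61655 not a perfect square). To show equality we compute the minimal polynomial of γ. From γ = √209 + √295: γ^2 = 209 + 2√(61655) + 295 = 504 + 2√(61655), so γ^2 - 504 = 2√(61655); squaring, (γ^2 - 504)^2 = 4·61655, i.e. γ^4 - 1008γ^2 + 254016 - 246620 = 0, i.e. γ^4 - 1008γ^2 + 7396 = 0. So γ is a root of x^4 - 1008x^2 + 7396. This polynomial is irreducible over Q: it has no rational root (each ±√209 ± √295 is irrational), and any factorization into two quadratics over Q would force √(61655) ∈ Q (pairing opposite roots) or √209, √295 ∈ Q (other pairings), all impossible. Hence [Q(γ):Q] = 4 = [Q(√209, √295):Q], so Q(γ) = Q(√209, √295).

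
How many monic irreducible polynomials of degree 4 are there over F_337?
There are 3224451048 monic irreducible polynomials of degree 4 over F_337

Each element of F_{337^4} that lies in no proper subfield is a root of exactly one monic irreducible of degree 4 over F_337, and each such polynomial has 4 distinct roots in F_{337^4}. By Möbius inversion the count is N_337(4) = (1/4) Σ_{d|4} μ(4/d) · 337^d = (1/4)(μ(4)·337^1 + μ(2)·337^2 + μ(1)·337^4) = 12897804192/4 = 3224451048.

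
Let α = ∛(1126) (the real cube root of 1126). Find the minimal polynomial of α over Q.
m_α(x) = x^3 - 1126

α satisfies α^3 = 1126, so x^3 - 1126 annihilates α. By the rational root test, a rational root p/q (in lowest terms) of x^3 - 1126 would satisfy p^3 = 1126 q^3, forcing q = 1 and p^3 = 1126; but 1126 is not a perfect cube, contradiction. A monic cubic over Q with no rational root is irreducible (any nontrivial factorization would include a linear factor). Hence x^3 - 1126 is the minimal polynomial of α, and in particular [Q(α):Q] = 3.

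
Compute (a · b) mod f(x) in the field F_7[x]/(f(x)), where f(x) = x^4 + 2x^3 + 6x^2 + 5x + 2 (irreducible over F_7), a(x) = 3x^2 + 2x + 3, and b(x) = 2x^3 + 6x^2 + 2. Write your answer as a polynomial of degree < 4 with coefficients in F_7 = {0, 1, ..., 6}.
a · b ≡ 4x^3 + 4x^2 + 5x (mod f(x))

Multiply in F_7[x]: a(x)·b(x) = (3x^2 + 2x + 3)·(2x^3 + 6x^2 + 2) = 6x^5 + x^4 + 4x^3 + 3x^2 + 4x + 6. This has degree ≥ 4, so divide by f(x) over F_7: 6x^5 + x^4 + 4x^3 + 3x^2 + 4x + 6 = (6x + 3)·(x^4 + 2x^3 + 6x^2 + 5x + 2) + (4x^3 + 4x^2 + 5x). Hence a·b ≡ 4x^3 + 4x^2 + 5x (mod f). (F_7[x]/(f) is a field with 7^4 = 2401 elements since f is irreducible of degree 4.)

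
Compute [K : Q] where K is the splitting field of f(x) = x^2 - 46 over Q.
[K : Q] = 2

f(x) = x^2 - 46 factors as (x - √46)(x + √46). The splitting field is K = Q(√46). Since 46 is squarefree and > 1, it is not a perfect square, so x^2 - 46 is irreducible over Q and [Q(√46) : Q] = 2. Hence [K : Q] = 2.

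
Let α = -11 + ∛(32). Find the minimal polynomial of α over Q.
m_α(x) = x^3 + 33x^2 + 363x + 1299

Set β = α + 11 = ∛(32), so β^3 = 32. Then (α + 11)^3 - 32 = 0, i.e. α is a root of g(x) = (x + 11)^3 - 32 = x^3 + 33x^2 + 363x + 1299. Since g(x) = h(x + 11) where h(x) = x^3 - 32, and h is irreducible over Q (because 32 is not a perfect cube, so h has no rational root, and a monic cubic with no rational root is irreducible), g is also irreducible (irreducibility is preserved under the substitution x → x + 11). Hence m_α(x) = x^3 + 33x^2 + 363x + 1299.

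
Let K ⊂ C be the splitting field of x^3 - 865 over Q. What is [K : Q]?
[K : Q] = 6

The roots of x^3 - 865 are ∛865, ω∛865, ω^2∛865 where ω = e^(2πi/3) is a primitive cube root of unity, so K = Q(∛865, ω). Now [Q(∛865):Q] = 3 (since 865 is not a perfect cube, x^3 - 865 is irreducible) and [Q(ω):Q] = 2. Both 2 and 3 divide [K:Q], and [K:Q] ≤ 3·2 = 6, so [K:Q] = 6. (Equivalently: Q(∛865) ⊂ R but ω ∉ R, so [K : Q(∛865)] = 2.)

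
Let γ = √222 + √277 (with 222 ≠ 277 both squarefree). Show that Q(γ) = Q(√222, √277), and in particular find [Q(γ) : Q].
[Q(γ) : Q] = 4 (equivalently, Q(γ) = Q(√222, √277))

Obviously Q(γ) ⊆ Q(√222, √277), and [Q(√222, √277):Q] = 4 (since 222, 277 are distinct squarefree integers > 1 with 61494 not a perfect square). To show equality we compute the minimal polynomial of γ. From γ = √222 + √277: γ^2 = 222 + 2√(61494) + 277 = 499 + 2√(61494), so γ^2 - 499 = 2√(61494); squaring, (γ^2 - 499)^2 = 4·61494, i.e. γ^4 - 998γ^2 + 249001 - 245976 = 0, i.e. γ^4 - 998γ^2 + 3025 = 0. So γ is a root of x^4 - 998x^2 + 3025. This polynomial is irreducible over Q: it has no rational root (each ±√222 ± √277 is irrational), and any factorization into two quadratics over Q would force √(61494) ∈ Q (pairing opposite roots) or √222, √277 ∈ Q (other pairings), all impossible. Hence [Q(γ):Q] = 4 = [Q(√222, √277):Q], so Q(γ) = Q(√222, √277).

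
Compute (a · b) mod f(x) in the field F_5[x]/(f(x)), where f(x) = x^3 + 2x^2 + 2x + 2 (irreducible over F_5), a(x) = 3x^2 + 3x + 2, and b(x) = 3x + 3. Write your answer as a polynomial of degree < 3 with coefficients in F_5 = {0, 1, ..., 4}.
a · b ≡ 2x + 3 (mod f(x))

Multiply in F_5[x]: a(x)·b(x) = (3x^2 + 3x + 2)·(3x + 3) = 4x^3 + 3x^2 + 1. This has degree ≥ 3, so divide by f(x) over F_5: 4x^3 + 3x^2 + 1 = (4)·(x^3 + 2x^2 + 2x + 2) + (2x + 3). Hence a·b ≡ 2x + 3 (mod f). (F_5[x]/(f) is a field with 5^3 = 125 elements since f is irreducible of degree 3.)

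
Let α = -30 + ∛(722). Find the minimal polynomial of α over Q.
m_α(x) = x^3 + 90x^2 + 2700x + 26278

Set β = α + 30 = ∛(722), so β^3 = 722. Then (α + 30)^3 - 722 = 0, i.e. α is a root of g(x) = (x + 30)^3 - 722 = x^3 + 90x^2 + 2700x + 26278. Since g(x) = h(x + 30) where h(x) = x^3 - 722, and h is irreducible over Q (because 722 is not a perfect cube, so h has no rational root, and a monic cubic with no rational root is irreducible), g is also irreducible (irreducibility is preserved under the substitution x → x + 30). Hence m_α(x) = x^3 + 90x^2 + 2700x + 26278.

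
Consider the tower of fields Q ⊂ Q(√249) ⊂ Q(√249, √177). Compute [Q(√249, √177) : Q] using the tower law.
[Q(√249, √177) : Q] = 4

[Q(√249):Q] = 2 (min poly x^2 - 249, irreducible since 249 is squarefree > 1). For the top step, suppose √177 ∈ Q(√249), say √177 = c + d√249 with c, d ∈ Q. Squaring: 177 = c^2 + 249d^2 + 2cd√249. Since √249 ∉ Q this forces 2cd = 0. If d = 0 then √177 = c ∈ Q, contradicting 177 squarefree > 1. If c = 0 then 177 = 249d^2, so 249·177 = (249d)^2 is a perfect square in Q — but 249·177 = 44073 is not a perfect square (since 249 and 177 are distinct squarefree integers). Contradiction. Hence √177 ∉ Q(√249), so x^2 - 177 stays irreducible over Q(√249) and [Q(√249, √177) : Q(√249)] = 2. By the tower law, [Q(√249, √177) : Q] = 2 · 2 = 4.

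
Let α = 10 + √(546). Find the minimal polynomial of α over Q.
m_α(x) = x^2 - 20x - 446

From α - 10 = √(546), squaring gives (α - 10)^2 = 546, i.e. α^2 - 20α + 100 = 546, so α^2 - 20α - 446 = 0. The discriminant of x^2 - 20x - 446 is (-20)^2 - 4·(-446) = 400 + 1784 = 2184, and 4·(546) is not a perfect square in Q since 546 is squarefree and ≠ 1. Hence x^2 - 20x - 446 is irreducible over Q and is the minimal polynomial of α.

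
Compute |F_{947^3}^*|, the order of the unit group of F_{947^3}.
|F_{947^3}^*| = 849278122

F_{947^3} has 947^3 = 849278123 elements; its multiplicative group consists of all nonzero elements, so |F_{947^3}^*| = 849278123 - 1 = 849278122. (It is cyclic since any finite subgroup of the multiplicative group of a field is cyclic.)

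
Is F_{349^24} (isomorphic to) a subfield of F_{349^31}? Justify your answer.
No: F_{349^24} is not a subfield of F_{349^31}

F_{p^m} embeds in F_{p^n} iff m | n. Here 24 ∤ 31 (since 31 = 1·24 + 7 with remainder 7 ≠ 0), so F_{349^24} is not a subfield of F_{349^31}. Equivalently: if it were, the tower law would give 24 = [F_{349^24}:F_349] dividing [F_{349^31}:F_349] = 31, contradiction.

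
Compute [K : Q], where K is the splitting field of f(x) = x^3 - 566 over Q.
[K : Q] = 6

The roots of x^3 - 566 are ∛566, ω∛566, ω^2∛566 where ω = e^(2πi/3) is a primitive cube root of unity, so K = Q(∛566, ω). Now [Q(∛566):Q] = 3 (since 566 is not a perfect cube, x^3 - 566 is irreducible) and [Q(ω):Q] = 2. Both 2 and 3 divide [K:Q], and [K:Q] ≤ 3·2 = 6, so [K:Q] = 6. (Equivalently: Q(∛566) ⊂ R but ω ∉ R, so [K : Q(∛566)] = 2.)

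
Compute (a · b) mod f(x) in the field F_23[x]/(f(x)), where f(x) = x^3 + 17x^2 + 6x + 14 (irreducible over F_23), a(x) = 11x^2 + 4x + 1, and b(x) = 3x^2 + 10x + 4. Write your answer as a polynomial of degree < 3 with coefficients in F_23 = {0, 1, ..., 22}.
a · b ≡ 15x^2 + 13x + 9 (mod f(x))

Multiply in F_23[x]: a(x)·b(x) = (11x^2 + 4x + 1)·(3x^2 + 10x + 4) = 10x^4 + 7x^3 + 18x^2 + 3x + 4. This has degree ≥ 3, so divide by f(x) over F_23: 10x^4 + 7x^3 + 18x^2 + 3x + 4 = (10x + 21)·(x^3 + 17x^2 + 6x + 14) + (15x^2 + 13x + 9). Hence a·b ≡ 15x^2 + 13x + 9 (mod f). (F_23[x]/(f) is a field with 23^3 = 12167 elements since f is irreducible of degree 3.)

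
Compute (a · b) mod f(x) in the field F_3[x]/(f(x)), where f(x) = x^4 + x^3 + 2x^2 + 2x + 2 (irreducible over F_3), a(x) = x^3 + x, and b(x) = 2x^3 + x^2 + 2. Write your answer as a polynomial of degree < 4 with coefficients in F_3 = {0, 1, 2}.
a · b ≡ 2x^3 + 2 (mod f(x))

Multiply in F_3[x]: a(x)·b(x) = (x^3 + x)·(2x^3 + x^2 + 2) = 2x^6 + x^5 + 2x^4 + 2x. This has degree ≥ 4, so divide by f(x) over F_3: 2x^6 + x^5 + 2x^4 + 2x = (2x^2 + 2x + 2)·(x^4 + x^3 + 2x^2 + 2x + 2) + (2x^3 + 2). Hence a·b ≡ 2x^3 + 2 (mod f). (F_3[x]/(f) is a field with 3^4 = 81 elements since f is irreducible of degree 4.)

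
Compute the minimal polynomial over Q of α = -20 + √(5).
m_α(x) = x^2 + 40x + 395

From α + 20 = √(5), squaring gives (α + 20)^2 = 5, i.e. α^2 + 40α + 400 = 5, so α^2 + 40α + 395 = 0. The discriminant of x^2 + 40x + 395 is (40)^2 - 4·(395) = 1600 - 1580 = 20, and 4·(5) is not a perfect square in Q since 5 is squarefree and ≠ 1. Hence x^2 + 40x + 395 is irreducible over Q and is the minimal polynomial of α.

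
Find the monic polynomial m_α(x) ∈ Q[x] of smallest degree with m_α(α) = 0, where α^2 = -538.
m_α(x) = x^2 + 538

α satisfies α^2 + 538 = 0, so x^2 + 538 annihilates α. Since d = -538 is squarefree and ≠ 1, it is not a perfect square in Q, so x^2 + 538 has no rational root and is therefore irreducible over Q (a degree-2 polynomial over a field is irreducible iff it has no root). Hence m_α(x) = x^2 + 538.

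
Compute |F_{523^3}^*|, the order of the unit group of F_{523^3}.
|F_{523^3}^*| = 143055666

F_{523^3} has 523^3 = 143055667 elements; its multiplicative group consists of all nonzero elements, so |F_{523^3}^*| = 143055667 - 1 = 143055666. (It is cyclic since any finite subgroup of the multiplicative group of a field is cyclic.)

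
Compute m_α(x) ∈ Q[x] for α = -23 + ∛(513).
m_α(x) = x^3 + 69x^2 + 1587x + 11654

Set β = α + 23 = ∛(513), so β^3 = 513. Then (α + 23)^3 - 513 = 0, i.e. α is a root of g(x) = (x + 23)^3 - 513 = x^3 + 69x^2 + 1587x + 11654. Since g(x) = h(x + 23) where h(x) = x^3 - 513, and h is irreducible over Q (because 513 is not a perfect cube, so h has no rational root, and a monic cubic with no rational root is irreducible), g is also irreducible (irreducibility is preserved under the substitution x → x + 23). Hence m_α(x) = x^3 + 69x^2 + 1587x + 11654.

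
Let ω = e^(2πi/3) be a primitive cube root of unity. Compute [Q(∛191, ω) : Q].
[Q(∛191, ω) : Q] = 6

[Q(∛191):Q] = 3 (min poly x^3 - 191, irreducible since 191 is not a perfect cube). [Q(ω):Q] = 2 (min poly x^2 + x + 1). Since Q(∛191) ⊂ R and ω ∉ R, we have ω ∉ Q(∛191), so x^2 + x + 1 remains irreducible over Q(∛191) and [Q(∛191, ω) : Q(∛191)] = 2. By the tower law, [Q(∛191, ω) : Q] = 3 · 2 = 6. (In fact Q(∛191, ω) is the splitting field of x^3 - 191 over Q.)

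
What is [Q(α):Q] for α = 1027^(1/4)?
[Q(α):Q] = 4

α is a root of x^4 - 1027. By Eisenstein's criterion at the prime p = 13 (which divides the constant term 1027 but p^2 = 169 does not, since 1027 is squarefree), x^4 - 1027 is irreducible over Q. Hence [Q(α):Q] = 4.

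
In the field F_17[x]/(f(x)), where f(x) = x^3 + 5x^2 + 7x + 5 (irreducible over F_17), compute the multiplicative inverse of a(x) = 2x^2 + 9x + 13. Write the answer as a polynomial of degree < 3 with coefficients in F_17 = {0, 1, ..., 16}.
a(x)^(-1) ≡ 2x^2 + 12x + 2 (mod f(x))

Since f is irreducible over F_17, F_17[x]/(f) is a field and a(x) ≠ 0 has an inverse. Apply the extended Euclidean algorithm to f(x) and a(x) in F_17[x]: f(x) = (9x + 13)·a(x) + (11x + 6);  a(x) = (11x + 1)·(11x + 6) + (7). The last nonzero remainder is the constant 7 = gcd(f, a) in F_17. Back-substituting through the division chain expresses 7 = s(x)·a(x) + t(x)·f(x) with s(x) ≡ 14x^2 + 16x + 14 (mod f), so (14x^2 + 16x + 14)·a(x) ≡ 7 (mod f). Multiplying by 7^(-1) ≡ 5 in F_17 gives a(x)^(-1) ≡ 5·(14x^2 + 16x + 14) ≡ 2x^2 + 12x + 2 (mod f). Check: (2x^2 + 9x + 13)·(2x^2 + 12x + 2) = 4x^4 + 8x^3 + 2x^2 + 4x + 9 ≡ 1 (mod x^3 + 5x^2 + 7x + 5).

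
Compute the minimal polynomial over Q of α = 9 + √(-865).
m_α(x) = x^2 - 18x + 946

From α - 9 = √(-865), squaring gives (α - 9)^2 = -865, i.e. α^2 - 18α + 81 = -865, so α^2 - 18α + 946 = 0. The discriminant of x^2 - 18x + 946 is (-18)^2 - 4·(946) = 324 - 3784 = -3460, and 4·(-865) is not a perfect square in Q since -865 is squarefree and ≠ 1. Hence x^2 - 18x + 946 is irreducible over Q and is the minimal polynomial of α.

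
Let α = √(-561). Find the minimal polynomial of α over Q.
m_α(x) = x^2 + 561

α satisfies α^2 + 561 = 0, so x^2 + 561 annihilates α. Since d = -561 is squarefree and ≠ 1, it is not a perfect square in Q, so x^2 + 561 has no rational root and is therefore irreducible over Q (a degree-2 polynomial over a field is irreducible iff it has no root). Hence m_α(x) = x^2 + 561.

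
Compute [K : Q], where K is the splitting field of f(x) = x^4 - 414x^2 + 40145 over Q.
[K : Q] = 4

Solving the quadratic in x^2: x^2 = (414 ± √(414^2 - 4·40145))/2 = (414 ± √10816)/2 = (414 ± 104)/2, giving x^2 = 259 or x^2 = 155. So f(x) = (x^2 - 259)(x^2 - 155) and the roots of f are ±√259, ±√155. Hence the splitting field is K = Q(√259, √155). Since 259 and 155 are distinct squarefree integers > 1, their product 40145 is not a perfect square, so √155 ∉ Q(√259). By the tower law [K:Q] = [Q(√259,√155):Q(√259)] · [Q(√259):Q] = 2 · 2 = 4.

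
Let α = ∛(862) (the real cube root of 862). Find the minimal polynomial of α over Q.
m_α(x) = x^3 - 862

α satisfies α^3 = 862, so x^3 - 862 annihilates α. By the rational root test, a rational root p/q (in lowest terms) of x^3 - 862 would satisfy p^3 = 862 q^3, forcing q = 1 and p^3 = 862; but 862 is not a perfect cube, contradiction. A monic cubic over Q with no rational root is irreducible (any nontrivial factorization would include a linear factor). Hence x^3 - 862 is the minimal polynomial of α, and in particular [Q(α):Q] = 3.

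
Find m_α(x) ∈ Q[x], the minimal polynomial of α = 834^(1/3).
m_α(x) = x^3 - 834

α satisfies α^3 = 834, so x^3 - 834 annihilates α. By the rational root test, a rational root p/q (in lowest terms) of x^3 - 834 would satisfy p^3 = 834 q^3, forcing q = 1 and p^3 = 834; but 834 is not a perfect cube, contradiction. A monic cubic over Q with no rational root is irreducible (any nontrivial factorization would include a linear factor). Hence x^3 - 834 is the minimal polynomial of α, and in particular [Q(α):Q] = 3.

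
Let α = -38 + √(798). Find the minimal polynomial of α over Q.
m_α(x) = x^2 + 76x + 646

From α + 38 = √(798), squaring gives (α + 38)^2 = 798, i.e. α^2 + 76α + 1444 = 798, so α^2 + 76α + 646 = 0. The discriminant of x^2 + 76x + 646 is (76)^2 - 4·(646) = 5776 - 2584 = 3192, and 4·(798) is not a perfect square in Q since 798 is squarefree and ≠ 1. Hence x^2 + 76x + 646 is irreducible over Q and is the minimal polynomial of α.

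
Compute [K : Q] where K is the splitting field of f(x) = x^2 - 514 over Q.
[K : Q] = 2

f(x) = x^2 - 514 factors as (x - √514)(x + √514). The splitting field is K = Q(√514). Since 514 is squarefree and > 1, it is not a perfect square, so x^2 - 514 is irreducible over Q and [Q(√514) : Q] = 2. Hence [K : Q] = 2.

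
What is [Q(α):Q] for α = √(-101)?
[Q(α):Q] = 2

[Q(α):Q] equals the degree of the minimal polynomial of α. Here α^2 = -101 and x^2 + 101 is irreducible (d = -101 is squarefree, ≠ 1, hence not a square), so deg(m_α) = 2. Thus [Q(α):Q] = 2.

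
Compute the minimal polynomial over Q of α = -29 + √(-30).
m_α(x) = x^2 + 58x + 871

From α + 29 = √(-30), squaring gives (α + 29)^2 = -30, i.e. α^2 + 58α + 841 = -30, so α^2 + 58α + 871 = 0. The discriminant of x^2 + 58x + 871 is (58)^2 - 4·(871) = 3364 - 3484 = -120, and 4·(-30) is not a perfect square in Q since -30 is squarefree and ≠ 1. Hence x^2 + 58x + 871 is irreducible over Q and is the minimal polynomial of α.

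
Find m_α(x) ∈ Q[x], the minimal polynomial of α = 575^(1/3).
m_α(x) = x^3 - 575

α satisfies α^3 = 575, so x^3 - 575 annihilates α. By the rational root test, a rational root p/q (in lowest terms) of x^3 - 575 would satisfy p^3 = 575 q^3, forcing q = 1 and p^3 = 575; but 575 is not a perfect cube, contradiction. A monic cubic over Q with no rational root is irreducible (any nontrivial factorization would include a linear factor). Hence x^3 - 575 is the minimal polynomial of α, and in particular [Q(α):Q] = 3.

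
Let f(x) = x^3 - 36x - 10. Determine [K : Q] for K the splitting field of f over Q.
[K : Q] = 6

By the rational root test, any rational root of the monic integer polynomial f(x) = x^3 - 36x - 10 must be an integer dividing the constant term -10, i.e. one of ±{1, 2, 5, 10}. Evaluating: f(1) = -45, f(-1) = 25, f(2) = -74, f(-2) = 54, f(5) = -65, f(-5) = 45, f(10) = 630, f(-10) = -650; none is 0, so f has no rational root and is therefore irreducible over Q (a cubic with no linear factor over a field is irreducible). For an irreducible cubic, the Galois group is A_3 or S_3 according as the discriminant disc(f) = -4a^3 - 27b^2 = -4·(-36)^3 - 27·(-10)^2 = 183924 is or is not a square in Q. Here disc(f) = 183924 is not a perfect square in Q, so the Galois group of f over Q is not contained in A_3 and must be all of S_3. The splitting field has degree |S_3| = 6 over Q, so [K : Q] = 6.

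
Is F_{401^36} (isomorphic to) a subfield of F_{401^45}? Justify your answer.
No: F_{401^36} is not a subfield of F_{401^45}

F_{p^m} embeds in F_{p^n} iff m | n. Here 36 ∤ 45 (since 45 = 1·36 + 9 with remainder 9 ≠ 0), so F_{401^36} is not a subfield of F_{401^45}. Equivalently: if it were, the tower law would give 36 = [F_{401^36}:F_401] dividing [F_{401^45}:F_401] = 45, contradiction.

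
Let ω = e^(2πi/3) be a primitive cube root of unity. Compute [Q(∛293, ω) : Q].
[Q(∛293, ω) : Q] = 6

[Q(∛293):Q] = 3 (min poly x^3 - 293, irreducible since 293 is not a perfect cube). [Q(ω):Q] = 2 (min poly x^2 + x + 1). Since Q(∛293) ⊂ R and ω ∉ R, we have ω ∉ Q(∛293), so x^2 + x + 1 remains irreducible over Q(∛293) and [Q(∛293, ω) : Q(∛293)] = 2. By the tower law, [Q(∛293, ω) : Q] = 3 · 2 = 6. (In fact Q(∛293, ω) is the splitting field of x^3 - 293 over Q.)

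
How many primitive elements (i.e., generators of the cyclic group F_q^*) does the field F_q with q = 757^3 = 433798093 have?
There are φ(433798092) = 114400512 primitive elements

F_q^* is cyclic of order q - 1 = 433798092. A cyclic group of order m has exactly φ(m) generators. Here m = 433798092 = 2^2 · 3^4 · 7 · 13 · 14713, so the number of primitive elements is φ(433798092) = 114400512.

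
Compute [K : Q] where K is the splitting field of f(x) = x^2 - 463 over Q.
[K : Q] = 2

f(x) = x^2 - 463 factors as (x - √463)(x + √463). The splitting field is K = Q(√463). Since 463 is squarefree and > 1, it is not a perfect square, so x^2 - 463 is irreducible over Q and [Q(√463) : Q] = 2. Hence [K : Q] = 2.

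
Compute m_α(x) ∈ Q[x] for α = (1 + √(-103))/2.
m_α(x) = x^2 - x + 26

From 2α - 1 = √(-103), squaring gives (2α - 1)^2 = -103, i.e. 4α^2 - 4α + 1 = -103, so α^2 - α + (1 + 103)/4 = 0. Since -103 ≡ 1 (mod 4), (1 + 103)/4 = 26 ∈ Z. The polynomial x^2 - x + 26 has discriminant 1 - 4·(26) = -103, which is not a perfect square in Q (d = -103 is squarefree and ≠ 1), so x^2 - x + 26 is irreducible over Q. It is the minimal polynomial of α.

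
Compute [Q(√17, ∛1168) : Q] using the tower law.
[Q(√17, ∛1168) : Q] = 6

Let L = Q(√17, ∛1168). Since Q(√17) ⊂ L and [Q(√17):Q] = 2, the tower law gives 2 | [L:Q]. Likewise Q(∛1168) ⊂ L with [Q(∛1168):Q] = 3 (because 1168 is not a perfect cube), so 3 | [L:Q]. As gcd(2,3) = 1, [L:Q] is divisible by 6. Conversely L is generated over Q by √17 and ∛1168, so [L:Q] ≤ 2·3 = 6. Therefore [Q(√17, ∛1168) : Q] = 6.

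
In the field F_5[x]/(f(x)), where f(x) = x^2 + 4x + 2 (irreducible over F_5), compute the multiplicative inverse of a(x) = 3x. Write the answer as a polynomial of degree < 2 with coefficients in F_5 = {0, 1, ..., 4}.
a(x)^(-1) ≡ 4x + 1 (mod f(x))

Since f is irreducible over F_5, F_5[x]/(f) is a field and a(x) ≠ 0 has an inverse. Apply the extended Euclidean algorithm to f(x) and a(x) in F_5[x]: f(x) = (2x + 3)·a(x) + (2). The last nonzero remainder is the constant 2 = gcd(f, a) in F_5. Back-substituting through the division chain expresses 2 = s(x)·a(x) + t(x)·f(x) with s(x) ≡ 3x + 2 (mod f), so (3x + 2)·a(x) ≡ 2 (mod f). Multiplying by 2^(-1) ≡ 3 in F_5 gives a(x)^(-1) ≡ 3·(3x + 2) ≡ 4x + 1 (mod f). Check: (3x)·(4x + 1) = 2x^2 + 3x ≡ 1 (mod x^2 + 4x + 2).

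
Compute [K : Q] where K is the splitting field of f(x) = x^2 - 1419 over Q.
[K : Q] = 2

f(x) = x^2 - 1419 factors as (x - √1419)(x + √1419). The splitting field is K = Q(√1419). Since 1419 is squarefree and > 1, it is not a perfect square, so x^2 - 1419 is irreducible over Q and [Q(√1419) : Q] = 2. Hence [K : Q] = 2.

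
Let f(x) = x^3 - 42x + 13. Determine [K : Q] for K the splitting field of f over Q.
[K : Q] = 6

By the rational root test, any rational root of the monic integer polynomial f(x) = x^3 - 42x + 13 must be an integer dividing the constant term 13, i.e. one of ±{1, 13}. Evaluating: f(1) = -28, f(-1) = 54, f(13) = 1664, f(-13) = -1638; none is 0, so f has no rational root and is therefore irreducible over Q (a cubic with no linear factor over a field is irreducible). For an irreducible cubic, the Galois group is A_3 or S_3 according as the discriminant disc(f) = -4a^3 - 27b^2 = -4·(-42)^3 - 27·(13)^2 = 291789 is or is not a square in Q. Here disc(f) = 291789 is not a perfect square in Q, so the Galois group of f over Q is not contained in A_3 and must be all of S_3. The splitting field has degree |S_3| = 6 over Q, so [K : Q] = 6.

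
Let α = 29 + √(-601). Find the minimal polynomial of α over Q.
m_α(x) = x^2 - 58x + 1442

From α - 29 = √(-601), squaring gives (α - 29)^2 = -601, i.e. α^2 - 58α + 841 = -601, so α^2 - 58α + 1442 = 0. The discriminant of x^2 - 58x + 1442 is (-58)^2 - 4·(1442) = 3364 - 5768 = -2404, and 4·(-601) is not a perfect square in Q since -601 is squarefree and ≠ 1. Hence x^2 - 58x + 1442 is irreducible over Q and is the minimal polynomial of α.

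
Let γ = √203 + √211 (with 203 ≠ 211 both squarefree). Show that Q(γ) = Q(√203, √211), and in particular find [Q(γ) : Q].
[Q(γ) : Q] = 4 (equivalently, Q(γ) = Q(√203, √211))

Obviously Q(γ) ⊆ Q(√203, √211), and [Q(√203, √211):Q] = 4 (since 203, 211 are distinct squarefree integers > 1 with 42833 not a perfect square). To show equality we compute the minimal polynomial of γ. From γ = √203 + √211: γ^2 = 203 + 2√(42833) + 211 = 414 + 2√(42833), so γ^2 - 414 = 2√(42833); squaring, (γ^2 - 414)^2 = 4·42833, i.e. γ^4 - 828γ^2 + 171396 - 171332 = 0, i.e. γ^4 - 828γ^2 + 64 = 0. So γ is a root of x^4 - 828x^2 + 64. This polynomial is irreducible over Q: it has no rational root (each ±√203 ± √211 is irrational), and any factorization into two quadratics over Q would force √(42833) ∈ Q (pairing opposite roots) or √203, √211 ∈ Q (other pairings), all impossible. Hence [Q(γ):Q] = 4 = [Q(√203, √211):Q], so Q(γ) = Q(√203, √211).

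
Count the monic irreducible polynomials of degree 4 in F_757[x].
There are 82096145838 monic irreducible polynomials of degree 4 over F_757

Each element of F_{757^4} that lies in no proper subfield is a root of exactly one monic irreducible of degree 4 over F_757, and each such polynomial has 4 distinct roots in F_{757^4}. By Möbius inversion the count is N_757(4) = (1/4) Σ_{d|4} μ(4/d) · 757^d = (1/4)(μ(4)·757^1 + μ(2)·757^2 + μ(1)·757^4) = 328384583352/4 = 82096145838.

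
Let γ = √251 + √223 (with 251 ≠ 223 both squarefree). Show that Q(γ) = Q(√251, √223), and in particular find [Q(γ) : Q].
[Q(γ) : Q] = 4 (equivalently, Q(γ) = Q(√251, √223))

Obviously Q(γ) ⊆ Q(√251, √223), and [Q(√251, √223):Q] = 4 (since 251, 223 are distinct squarefree integers > 1 with 55973 not a perfect square). To show equality we compute the minimal polynomial of γ. From γ = √251 + √223: γ^2 = 251 + 2√(55973) + 223 = 474 + 2√(55973), so γ^2 - 474 = 2√(55973); squaring, (γ^2 - 474)^2 = 4·55973, i.e. γ^4 - 948γ^2 + 224676 - 223892 = 0, i.e. γ^4 - 948γ^2 + 784 = 0. So γ is a root of x^4 - 948x^2 + 784. This polynomial is irreducible over Q: it has no rational root (each ±√251 ± √223 is irrational), and any factorization into two quadratics over Q would force √(55973) ∈ Q (pairing opposite roots) or √251, √223 ∈ Q (other pairings), all impossible. Hence [Q(γ):Q] = 4 = [Q(√251, √223):Q], so Q(γ) = Q(√251, √223).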